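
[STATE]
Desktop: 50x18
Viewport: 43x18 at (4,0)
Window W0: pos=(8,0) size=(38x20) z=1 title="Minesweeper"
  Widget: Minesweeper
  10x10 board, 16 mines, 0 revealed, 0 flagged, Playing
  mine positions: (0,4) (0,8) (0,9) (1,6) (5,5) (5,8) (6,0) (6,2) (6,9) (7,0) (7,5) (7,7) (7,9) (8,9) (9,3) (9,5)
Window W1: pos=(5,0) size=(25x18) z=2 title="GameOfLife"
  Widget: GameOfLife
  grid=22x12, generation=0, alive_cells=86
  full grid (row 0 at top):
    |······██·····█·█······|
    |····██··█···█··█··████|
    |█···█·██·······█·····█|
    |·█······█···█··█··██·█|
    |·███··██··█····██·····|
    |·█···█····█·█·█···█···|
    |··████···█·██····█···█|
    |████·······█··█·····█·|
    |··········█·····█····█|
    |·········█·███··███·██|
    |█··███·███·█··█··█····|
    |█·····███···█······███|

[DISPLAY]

 ┏━━━━━━━━━━━━━━━━━━━━━━━┓━━━━━━━━━━━━━━━┓ 
 ┃ GameOfLife            ┃               ┃ 
 ┠───────────────────────┨───────────────┨ 
 ┃Gen: 0                 ┃               ┃ 
 ┃······██·····█·█······ ┃               ┃ 
 ┃····██··█···█··█··████ ┃               ┃ 
 ┃█···█·██·······█·····█ ┃               ┃ 
 ┃·█······█···█··█··██·█ ┃               ┃ 
 ┃·███··██··█····██····· ┃               ┃ 
 ┃·█···█····█·█·█···█··· ┃               ┃ 
 ┃··████···█·██····█···█ ┃               ┃ 
 ┃████·······█··█·····█· ┃               ┃ 
 ┃··········█·····█····█ ┃               ┃ 
 ┃·········█·███··███·██ ┃               ┃ 
 ┃█··███·███·█··█··█···· ┃               ┃ 
 ┃█·····███···█······███ ┃               ┃ 
 ┃                       ┃               ┃ 
 ┗━━━━━━━━━━━━━━━━━━━━━━━┛               ┃ 


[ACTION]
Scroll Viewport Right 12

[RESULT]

━━━━━━━━━━━━━━━━━━━━━━┓━━━━━━━━━━━━━━━┓    
GameOfLife            ┃               ┃    
──────────────────────┨───────────────┨    
en: 0                 ┃               ┃    
·····██·····█·█······ ┃               ┃    
···██··█···█··█··████ ┃               ┃    
···█·██·······█·····█ ┃               ┃    
█······█···█··█··██·█ ┃               ┃    
███··██··█····██····· ┃               ┃    
█···█····█·█·█···█··· ┃               ┃    
·████···█·██····█···█ ┃               ┃    
███·······█··█·····█· ┃               ┃    
·········█·····█····█ ┃               ┃    
········█·███··███·██ ┃               ┃    
··███·███·█··█··█···· ┃               ┃    
·····███···█······███ ┃               ┃    
                      ┃               ┃    
━━━━━━━━━━━━━━━━━━━━━━┛               ┃    


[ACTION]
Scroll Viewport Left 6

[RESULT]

    ┏━━━━━━━━━━━━━━━━━━━━━━━┓━━━━━━━━━━━━━━
    ┃ GameOfLife            ┃              
    ┠───────────────────────┨──────────────
    ┃Gen: 0                 ┃              
    ┃······██·····█·█······ ┃              
    ┃····██··█···█··█··████ ┃              
    ┃█···█·██·······█·····█ ┃              
    ┃·█······█···█··█··██·█ ┃              
    ┃·███··██··█····██····· ┃              
    ┃·█···█····█·█·█···█··· ┃              
    ┃··████···█·██····█···█ ┃              
    ┃████·······█··█·····█· ┃              
    ┃··········█·····█····█ ┃              
    ┃·········█·███··███·██ ┃              
    ┃█··███·███·█··█··█···· ┃              
    ┃█·····███···█······███ ┃              
    ┃                       ┃              
    ┗━━━━━━━━━━━━━━━━━━━━━━━┛              


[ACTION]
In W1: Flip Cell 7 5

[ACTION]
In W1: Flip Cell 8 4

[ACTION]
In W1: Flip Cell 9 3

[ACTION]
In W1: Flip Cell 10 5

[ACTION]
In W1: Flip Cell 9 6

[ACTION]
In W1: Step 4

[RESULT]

    ┏━━━━━━━━━━━━━━━━━━━━━━━┓━━━━━━━━━━━━━━
    ┃ GameOfLife            ┃              
    ┠───────────────────────┨──────────────
    ┃Gen: 4                 ┃              
    ┃····█████············· ┃              
    ┃··████···█··········█· ┃              
    ┃·█·····█·█··········█· ┃              
    ┃█······█·············· ┃              
    ┃█··█·················· ┃              
    ┃█···██··█···██········ ┃              
    ┃█·█·█·██·············· ┃              
    ┃··█·█·█·█·██···█·█···· ┃              
    ┃····█···█····█·███···· ┃              
    ┃·█·········█·········· ┃              
    ┃··█··█··█··██···██··██ ┃              
    ┃···███···███····██···· ┃              
    ┃                       ┃              
    ┗━━━━━━━━━━━━━━━━━━━━━━━┛              


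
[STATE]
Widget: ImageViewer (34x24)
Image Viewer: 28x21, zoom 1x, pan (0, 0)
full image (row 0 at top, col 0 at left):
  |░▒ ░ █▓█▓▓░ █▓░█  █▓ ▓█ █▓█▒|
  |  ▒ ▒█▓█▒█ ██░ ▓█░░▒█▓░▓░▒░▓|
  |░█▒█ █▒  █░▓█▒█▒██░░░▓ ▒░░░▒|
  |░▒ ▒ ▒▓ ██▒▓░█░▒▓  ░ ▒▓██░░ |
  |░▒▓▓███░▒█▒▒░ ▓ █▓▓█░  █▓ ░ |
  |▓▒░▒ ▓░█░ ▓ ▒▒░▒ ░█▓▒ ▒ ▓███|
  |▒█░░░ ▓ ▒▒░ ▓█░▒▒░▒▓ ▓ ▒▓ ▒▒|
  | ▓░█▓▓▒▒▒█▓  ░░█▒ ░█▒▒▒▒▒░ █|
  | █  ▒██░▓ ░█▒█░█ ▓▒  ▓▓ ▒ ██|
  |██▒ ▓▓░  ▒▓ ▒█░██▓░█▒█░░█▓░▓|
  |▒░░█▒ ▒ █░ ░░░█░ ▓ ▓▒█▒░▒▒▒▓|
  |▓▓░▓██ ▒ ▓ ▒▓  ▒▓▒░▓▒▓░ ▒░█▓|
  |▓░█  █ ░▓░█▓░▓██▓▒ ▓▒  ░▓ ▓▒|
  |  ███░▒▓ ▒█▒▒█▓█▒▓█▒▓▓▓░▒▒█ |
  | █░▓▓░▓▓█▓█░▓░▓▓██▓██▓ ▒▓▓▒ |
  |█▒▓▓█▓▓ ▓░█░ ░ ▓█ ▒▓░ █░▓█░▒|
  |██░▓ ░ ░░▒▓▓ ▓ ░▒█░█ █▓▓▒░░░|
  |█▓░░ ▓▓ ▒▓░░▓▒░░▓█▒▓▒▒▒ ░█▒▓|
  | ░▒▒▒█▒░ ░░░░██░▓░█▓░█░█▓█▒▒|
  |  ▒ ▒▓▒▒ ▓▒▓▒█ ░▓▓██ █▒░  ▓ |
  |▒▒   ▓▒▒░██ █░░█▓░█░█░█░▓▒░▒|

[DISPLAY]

░▒ ░ █▓█▓▓░ █▓░█  █▓ ▓█ █▓█▒      
  ▒ ▒█▓█▒█ ██░ ▓█░░▒█▓░▓░▒░▓      
░█▒█ █▒  █░▓█▒█▒██░░░▓ ▒░░░▒      
░▒ ▒ ▒▓ ██▒▓░█░▒▓  ░ ▒▓██░░       
░▒▓▓███░▒█▒▒░ ▓ █▓▓█░  █▓ ░       
▓▒░▒ ▓░█░ ▓ ▒▒░▒ ░█▓▒ ▒ ▓███      
▒█░░░ ▓ ▒▒░ ▓█░▒▒░▒▓ ▓ ▒▓ ▒▒      
 ▓░█▓▓▒▒▒█▓  ░░█▒ ░█▒▒▒▒▒░ █      
 █  ▒██░▓ ░█▒█░█ ▓▒  ▓▓ ▒ ██      
██▒ ▓▓░  ▒▓ ▒█░██▓░█▒█░░█▓░▓      
▒░░█▒ ▒ █░ ░░░█░ ▓ ▓▒█▒░▒▒▒▓      
▓▓░▓██ ▒ ▓ ▒▓  ▒▓▒░▓▒▓░ ▒░█▓      
▓░█  █ ░▓░█▓░▓██▓▒ ▓▒  ░▓ ▓▒      
  ███░▒▓ ▒█▒▒█▓█▒▓█▒▓▓▓░▒▒█       
 █░▓▓░▓▓█▓█░▓░▓▓██▓██▓ ▒▓▓▒       
█▒▓▓█▓▓ ▓░█░ ░ ▓█ ▒▓░ █░▓█░▒      
██░▓ ░ ░░▒▓▓ ▓ ░▒█░█ █▓▓▒░░░      
█▓░░ ▓▓ ▒▓░░▓▒░░▓█▒▓▒▒▒ ░█▒▓      
 ░▒▒▒█▒░ ░░░░██░▓░█▓░█░█▓█▒▒      
  ▒ ▒▓▒▒ ▓▒▓▒█ ░▓▓██ █▒░  ▓       
▒▒   ▓▒▒░██ █░░█▓░█░█░█░▓▒░▒      
                                  
                                  
                                  


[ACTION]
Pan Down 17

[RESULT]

█▓░░ ▓▓ ▒▓░░▓▒░░▓█▒▓▒▒▒ ░█▒▓      
 ░▒▒▒█▒░ ░░░░██░▓░█▓░█░█▓█▒▒      
  ▒ ▒▓▒▒ ▓▒▓▒█ ░▓▓██ █▒░  ▓       
▒▒   ▓▒▒░██ █░░█▓░█░█░█░▓▒░▒      
                                  
                                  
                                  
                                  
                                  
                                  
                                  
                                  
                                  
                                  
                                  
                                  
                                  
                                  
                                  
                                  
                                  
                                  
                                  
                                  


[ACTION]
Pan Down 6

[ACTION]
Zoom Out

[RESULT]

                                  
                                  
                                  
                                  
                                  
                                  
                                  
                                  
                                  
                                  
                                  
                                  
                                  
                                  
                                  
                                  
                                  
                                  
                                  
                                  
                                  
                                  
                                  
                                  


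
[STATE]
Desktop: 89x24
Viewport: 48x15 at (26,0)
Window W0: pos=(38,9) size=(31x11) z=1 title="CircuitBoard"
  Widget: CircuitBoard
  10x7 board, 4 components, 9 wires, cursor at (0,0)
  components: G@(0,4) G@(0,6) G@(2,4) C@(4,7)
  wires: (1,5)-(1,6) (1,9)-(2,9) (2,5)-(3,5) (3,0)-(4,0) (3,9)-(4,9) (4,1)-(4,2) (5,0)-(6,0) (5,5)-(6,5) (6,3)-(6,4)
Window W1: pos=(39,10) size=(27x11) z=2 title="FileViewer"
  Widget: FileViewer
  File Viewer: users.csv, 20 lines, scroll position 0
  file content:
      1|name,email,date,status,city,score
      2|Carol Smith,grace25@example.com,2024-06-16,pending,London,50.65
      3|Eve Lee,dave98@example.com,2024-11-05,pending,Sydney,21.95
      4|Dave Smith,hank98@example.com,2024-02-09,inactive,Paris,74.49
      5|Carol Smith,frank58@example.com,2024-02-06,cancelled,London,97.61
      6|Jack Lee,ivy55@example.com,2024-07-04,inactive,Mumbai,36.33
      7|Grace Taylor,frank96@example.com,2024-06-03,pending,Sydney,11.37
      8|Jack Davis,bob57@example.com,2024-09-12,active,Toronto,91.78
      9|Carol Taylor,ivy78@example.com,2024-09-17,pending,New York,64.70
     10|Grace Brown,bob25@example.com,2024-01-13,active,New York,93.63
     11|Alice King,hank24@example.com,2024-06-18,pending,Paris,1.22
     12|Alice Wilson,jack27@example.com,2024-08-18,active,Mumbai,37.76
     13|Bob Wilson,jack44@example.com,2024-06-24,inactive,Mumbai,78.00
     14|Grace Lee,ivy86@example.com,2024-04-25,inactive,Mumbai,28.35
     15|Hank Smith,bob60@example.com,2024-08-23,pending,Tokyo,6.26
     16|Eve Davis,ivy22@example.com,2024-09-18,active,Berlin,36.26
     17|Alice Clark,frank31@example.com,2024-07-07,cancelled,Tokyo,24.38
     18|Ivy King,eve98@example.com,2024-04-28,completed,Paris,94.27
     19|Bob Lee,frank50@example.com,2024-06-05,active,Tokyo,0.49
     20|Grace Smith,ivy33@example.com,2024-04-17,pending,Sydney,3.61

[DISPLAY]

                                                
                                                
                                                
                                                
                                                
                                                
                                                
                                                
                                                
            ┏━━━━━━━━━━━━━━━━━━━━━━━━━━━━━┓     
            ┃┏━━━━━━━━━━━━━━━━━━━━━━━━━┓  ┃     
            ┠┃ FileViewer              ┃──┨     
            ┃┠─────────────────────────┨  ┃     
            ┃┃name,email,date,status,c▲┃ G┃     
            ┃┃Carol Smith,grace25@exam█┃  ┃     


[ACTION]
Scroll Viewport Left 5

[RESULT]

                                                
                                                
                                                
                                                
                                                
                                                
                                                
                                                
                                                
                 ┏━━━━━━━━━━━━━━━━━━━━━━━━━━━━━┓
                 ┃┏━━━━━━━━━━━━━━━━━━━━━━━━━┓  ┃
                 ┠┃ FileViewer              ┃──┨
                 ┃┠─────────────────────────┨  ┃
                 ┃┃name,email,date,status,c▲┃ G┃
                 ┃┃Carol Smith,grace25@exam█┃  ┃


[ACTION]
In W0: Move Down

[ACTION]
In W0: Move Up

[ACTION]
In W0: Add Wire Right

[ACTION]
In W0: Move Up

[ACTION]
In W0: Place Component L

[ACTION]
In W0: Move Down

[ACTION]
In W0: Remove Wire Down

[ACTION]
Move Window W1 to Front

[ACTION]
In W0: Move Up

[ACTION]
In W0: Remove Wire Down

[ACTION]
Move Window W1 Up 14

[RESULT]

                  ┏━━━━━━━━━━━━━━━━━━━━━━━━━┓   
                  ┃ FileViewer              ┃   
                  ┠─────────────────────────┨   
                  ┃name,email,date,status,c▲┃   
                  ┃Carol Smith,grace25@exam█┃   
                  ┃Eve Lee,dave98@example.c░┃   
                  ┃Dave Smith,hank98@exampl░┃   
                  ┃Carol Smith,frank58@exam░┃   
                  ┃Jack Lee,ivy55@example.c░┃   
                 ┏┃Grace Taylor,frank96@exa▼┃━━┓
                 ┃┗━━━━━━━━━━━━━━━━━━━━━━━━━┛  ┃
                 ┠─────────────────────────────┨
                 ┃   0 1 2 3 4 5 6 7 8 9       ┃
                 ┃0  [L]─ ·           G       G┃
                 ┃                             ┃


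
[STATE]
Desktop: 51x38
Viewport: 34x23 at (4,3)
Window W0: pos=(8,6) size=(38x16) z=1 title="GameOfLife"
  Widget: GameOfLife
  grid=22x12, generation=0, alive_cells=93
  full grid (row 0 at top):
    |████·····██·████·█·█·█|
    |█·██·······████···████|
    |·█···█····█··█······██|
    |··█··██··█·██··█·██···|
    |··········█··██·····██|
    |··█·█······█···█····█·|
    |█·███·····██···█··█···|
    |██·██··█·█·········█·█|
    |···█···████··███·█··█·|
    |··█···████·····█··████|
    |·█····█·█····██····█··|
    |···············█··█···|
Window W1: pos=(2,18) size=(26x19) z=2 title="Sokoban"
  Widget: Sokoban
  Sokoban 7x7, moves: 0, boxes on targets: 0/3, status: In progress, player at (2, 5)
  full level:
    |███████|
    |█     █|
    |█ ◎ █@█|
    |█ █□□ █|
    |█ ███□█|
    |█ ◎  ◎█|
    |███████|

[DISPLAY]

                                  
                                  
                                  
    ┏━━━━━━━━━━━━━━━━━━━━━━━━━━━━━
    ┃ GameOfLife                  
    ┠─────────────────────────────
    ┃Gen: 0                       
    ┃████·····██·████·█·█·█       
    ┃█·██·······████···████       
    ┃·█···█····█··█······██       
    ┃··█··██··█·██··█·██···       
    ┃··········█··██·····██       
    ┃··█·█······█···█····█·       
    ┃█·███·····██···█··█···       
    ┃██·██··█·█·········█·█       
━━━━━━━━━━━━━━━━━━━━━━━┓·█·       
Sokoban                ┃███       
───────────────────────┨█··       
██████                 ┃━━━━━━━━━━
     █                 ┃          
 ◎ █@█                 ┃          
 █□□ █                 ┃          
 ███□█                 ┃          


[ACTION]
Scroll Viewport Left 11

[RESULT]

                                  
                                  
                                  
        ┏━━━━━━━━━━━━━━━━━━━━━━━━━
        ┃ GameOfLife              
        ┠─────────────────────────
        ┃Gen: 0                   
        ┃████·····██·████·█·█·█   
        ┃█·██·······████···████   
        ┃·█···█····█··█······██   
        ┃··█··██··█·██··█·██···   
        ┃··········█··██·····██   
        ┃··█·█······█···█····█·   
        ┃█·███·····██···█··█···   
        ┃██·██··█·█·········█·█   
  ┏━━━━━━━━━━━━━━━━━━━━━━━━┓·█·   
  ┃ Sokoban                ┃███   
  ┠────────────────────────┨█··   
  ┃███████                 ┃━━━━━━
  ┃█     █                 ┃      
  ┃█ ◎ █@█                 ┃      
  ┃█ █□□ █                 ┃      
  ┃█ ███□█                 ┃      


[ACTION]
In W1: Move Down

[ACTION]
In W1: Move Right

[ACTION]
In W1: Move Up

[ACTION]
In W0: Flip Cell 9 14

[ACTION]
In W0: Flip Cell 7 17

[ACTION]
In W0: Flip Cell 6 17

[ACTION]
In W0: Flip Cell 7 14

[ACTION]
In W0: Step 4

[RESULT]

                                  
                                  
                                  
        ┏━━━━━━━━━━━━━━━━━━━━━━━━━
        ┃ GameOfLife              
        ┠─────────────────────────
        ┃Gen: 4                   
        ┃······················   
        ┃·················███··   
        ┃··█·██··███····██···█·   
        ┃····████·█······█····█   
        ┃····█··█··██···██···█·   
        ┃····█·····████··█·██··   
        ┃·····██····█·██···█···   
        ┃···········█·█·█·█·██·   
  ┏━━━━━━━━━━━━━━━━━━━━━━━━┓·█·   
  ┃ Sokoban                ┃█··   
  ┠────────────────────────┨···   
  ┃███████                 ┃━━━━━━
  ┃█     █                 ┃      
  ┃█ ◎ █@█                 ┃      
  ┃█ █□□ █                 ┃      
  ┃█ ███□█                 ┃      


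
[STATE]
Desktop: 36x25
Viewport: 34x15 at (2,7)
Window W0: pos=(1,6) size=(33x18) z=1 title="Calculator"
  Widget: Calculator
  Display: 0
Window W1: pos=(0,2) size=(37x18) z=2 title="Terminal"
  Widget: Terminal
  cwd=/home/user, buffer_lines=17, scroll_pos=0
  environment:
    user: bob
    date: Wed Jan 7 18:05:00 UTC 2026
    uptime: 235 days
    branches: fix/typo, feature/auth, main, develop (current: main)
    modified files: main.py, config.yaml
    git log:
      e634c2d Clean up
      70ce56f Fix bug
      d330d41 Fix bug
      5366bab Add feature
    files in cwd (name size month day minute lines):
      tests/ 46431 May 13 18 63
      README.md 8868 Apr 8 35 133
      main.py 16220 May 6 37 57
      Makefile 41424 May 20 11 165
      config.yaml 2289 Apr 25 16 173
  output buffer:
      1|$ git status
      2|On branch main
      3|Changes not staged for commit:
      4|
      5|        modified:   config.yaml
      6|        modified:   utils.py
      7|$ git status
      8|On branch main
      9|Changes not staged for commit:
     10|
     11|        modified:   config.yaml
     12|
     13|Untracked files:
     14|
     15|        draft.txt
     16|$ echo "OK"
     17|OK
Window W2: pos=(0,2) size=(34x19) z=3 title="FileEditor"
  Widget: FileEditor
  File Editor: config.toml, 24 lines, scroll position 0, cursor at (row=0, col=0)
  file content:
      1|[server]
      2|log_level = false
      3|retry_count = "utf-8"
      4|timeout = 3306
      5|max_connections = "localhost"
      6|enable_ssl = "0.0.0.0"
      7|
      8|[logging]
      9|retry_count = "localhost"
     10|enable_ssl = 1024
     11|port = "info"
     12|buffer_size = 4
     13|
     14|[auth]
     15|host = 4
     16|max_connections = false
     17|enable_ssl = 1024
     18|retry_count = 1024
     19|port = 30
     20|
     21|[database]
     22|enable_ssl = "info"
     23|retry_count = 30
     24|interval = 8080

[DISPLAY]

etry_count = "utf-8"          ░┃  
imeout = 3306                 ░┃  
ax_connections = "localhost"  ░┃  
nable_ssl = "0.0.0.0"         ░┃  
                              ░┃  
logging]                      ░┃  
etry_count = "localhost"      ░┃  
nable_ssl = 1024              ░┃  
ort = "info"                  ░┃  
uffer_size = 4                ░┃  
                              ░┃  
auth]                         ░┃  
ost = 4                       ▼┃━━
━━━━━━━━━━━━━━━━━━━━━━━━━━━━━━━┛  
                               ┃  


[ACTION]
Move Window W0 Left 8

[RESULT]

etry_count = "utf-8"          ░┃  
imeout = 3306                 ░┃  
ax_connections = "localhost"  ░┃  
nable_ssl = "0.0.0.0"         ░┃  
                              ░┃  
logging]                      ░┃  
etry_count = "localhost"      ░┃  
nable_ssl = 1024              ░┃  
ort = "info"                  ░┃  
uffer_size = 4                ░┃  
                              ░┃  
auth]                         ░┃  
ost = 4                       ▼┃━━
━━━━━━━━━━━━━━━━━━━━━━━━━━━━━━━┛  
                              ┃   


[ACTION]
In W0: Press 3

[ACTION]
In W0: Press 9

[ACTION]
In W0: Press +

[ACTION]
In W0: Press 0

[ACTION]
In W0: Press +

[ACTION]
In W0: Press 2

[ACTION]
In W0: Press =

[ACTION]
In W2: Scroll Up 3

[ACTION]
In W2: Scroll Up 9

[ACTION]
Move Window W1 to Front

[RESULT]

hanges not staged for commit:     
                                  
       modified:   config.yaml    
       modified:   utils.py       
 git status                       
n branch main                     
hanges not staged for commit:     
                                  
       modified:   config.yaml    
                                  
ntracked files:                   
                                  
━━━━━━━━━━━━━━━━━━━━━━━━━━━━━━━━━━
━━━━━━━━━━━━━━━━━━━━━━━━━━━━━━━┛  
                              ┃   


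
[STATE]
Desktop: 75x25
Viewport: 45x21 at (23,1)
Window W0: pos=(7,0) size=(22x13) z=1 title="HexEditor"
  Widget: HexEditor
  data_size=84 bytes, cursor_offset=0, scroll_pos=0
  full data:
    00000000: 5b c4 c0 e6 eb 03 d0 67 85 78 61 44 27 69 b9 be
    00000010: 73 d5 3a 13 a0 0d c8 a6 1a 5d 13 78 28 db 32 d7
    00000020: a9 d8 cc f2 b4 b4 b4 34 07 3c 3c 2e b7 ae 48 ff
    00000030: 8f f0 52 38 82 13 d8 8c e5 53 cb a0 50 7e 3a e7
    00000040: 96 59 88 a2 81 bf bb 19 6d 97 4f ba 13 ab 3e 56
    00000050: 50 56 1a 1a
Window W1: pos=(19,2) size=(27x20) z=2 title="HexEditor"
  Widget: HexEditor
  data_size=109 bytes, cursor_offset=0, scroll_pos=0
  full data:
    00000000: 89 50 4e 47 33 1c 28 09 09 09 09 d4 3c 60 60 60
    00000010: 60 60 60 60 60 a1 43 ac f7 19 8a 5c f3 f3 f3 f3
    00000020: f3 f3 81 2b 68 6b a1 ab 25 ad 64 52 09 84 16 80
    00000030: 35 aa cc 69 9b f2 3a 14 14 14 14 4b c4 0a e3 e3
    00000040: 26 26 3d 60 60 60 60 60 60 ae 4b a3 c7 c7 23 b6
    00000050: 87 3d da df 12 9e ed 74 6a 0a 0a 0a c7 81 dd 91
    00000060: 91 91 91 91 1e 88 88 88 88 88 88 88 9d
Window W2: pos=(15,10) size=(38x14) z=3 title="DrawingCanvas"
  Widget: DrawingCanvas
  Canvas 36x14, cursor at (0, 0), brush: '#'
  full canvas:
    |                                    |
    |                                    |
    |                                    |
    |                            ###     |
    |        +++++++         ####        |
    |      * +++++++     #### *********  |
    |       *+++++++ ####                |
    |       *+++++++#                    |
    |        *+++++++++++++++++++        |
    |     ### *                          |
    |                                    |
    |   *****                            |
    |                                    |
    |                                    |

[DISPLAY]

     ┃                                       
━━━━━━━━━━━━━━━━━━━━━━┓                      
xEditor               ┃                      
──────────────────────┨                      
00000  89 50 4e 47 33 ┃                      
00010  60 60 60 60 60 ┃                      
00020  f3 f3 81 2b 68 ┃                      
00030  35 aa cc 69 9b ┃                      
00040  26 26 3d 60 60 ┃                      
━━━━━━━━━━━━━━━━━━━━━━━━━━━━━┓               
gCanvas                      ┃               
─────────────────────────────┨               
                             ┃               
                             ┃               
                             ┃               
                     ###     ┃               
 +++++++         ####        ┃               
 +++++++     #### *********  ┃               
*+++++++ ####                ┃               
*+++++++#                    ┃               
 *+++++++++++++++++++        ┃               


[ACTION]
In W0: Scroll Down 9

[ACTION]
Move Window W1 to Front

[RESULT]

     ┃                                       
━━━━━━━━━━━━━━━━━━━━━━┓                      
xEditor               ┃                      
──────────────────────┨                      
00000  89 50 4e 47 33 ┃                      
00010  60 60 60 60 60 ┃                      
00020  f3 f3 81 2b 68 ┃                      
00030  35 aa cc 69 9b ┃                      
00040  26 26 3d 60 60 ┃                      
00050  87 3d da df 12 ┃━━━━━━┓               
00060  91 91 91 91 1e ┃      ┃               
                      ┃──────┨               
                      ┃      ┃               
                      ┃      ┃               
                      ┃      ┃               
                      ┃#     ┃               
                      ┃      ┃               
                      ┃****  ┃               
                      ┃      ┃               
                      ┃      ┃               
━━━━━━━━━━━━━━━━━━━━━━┛      ┃               


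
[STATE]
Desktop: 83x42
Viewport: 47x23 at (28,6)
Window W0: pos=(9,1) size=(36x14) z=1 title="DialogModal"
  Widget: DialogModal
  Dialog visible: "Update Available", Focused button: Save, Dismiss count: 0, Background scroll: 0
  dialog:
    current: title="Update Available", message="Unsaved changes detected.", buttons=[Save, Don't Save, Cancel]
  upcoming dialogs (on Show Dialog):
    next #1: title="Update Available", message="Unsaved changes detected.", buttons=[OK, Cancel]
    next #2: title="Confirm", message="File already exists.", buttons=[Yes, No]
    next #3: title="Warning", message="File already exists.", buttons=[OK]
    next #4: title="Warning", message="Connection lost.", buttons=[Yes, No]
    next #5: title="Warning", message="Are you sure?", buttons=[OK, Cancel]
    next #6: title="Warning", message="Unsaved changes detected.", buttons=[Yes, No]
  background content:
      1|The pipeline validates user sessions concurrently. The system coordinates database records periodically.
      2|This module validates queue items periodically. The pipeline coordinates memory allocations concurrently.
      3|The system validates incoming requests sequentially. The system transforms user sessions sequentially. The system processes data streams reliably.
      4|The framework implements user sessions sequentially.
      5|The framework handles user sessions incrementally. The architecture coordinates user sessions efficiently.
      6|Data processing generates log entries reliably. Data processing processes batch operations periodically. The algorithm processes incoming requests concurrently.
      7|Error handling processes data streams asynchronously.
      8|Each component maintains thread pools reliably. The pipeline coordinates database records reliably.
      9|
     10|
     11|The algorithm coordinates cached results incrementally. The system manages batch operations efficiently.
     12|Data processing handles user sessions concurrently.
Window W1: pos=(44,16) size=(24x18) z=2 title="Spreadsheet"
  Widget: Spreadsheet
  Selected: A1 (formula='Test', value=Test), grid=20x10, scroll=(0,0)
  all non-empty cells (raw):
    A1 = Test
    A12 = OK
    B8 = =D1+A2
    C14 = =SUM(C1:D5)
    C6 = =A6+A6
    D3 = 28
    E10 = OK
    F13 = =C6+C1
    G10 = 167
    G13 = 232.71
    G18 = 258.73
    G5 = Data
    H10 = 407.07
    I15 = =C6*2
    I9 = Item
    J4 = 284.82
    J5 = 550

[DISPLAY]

─────────────┐qu┃                              
ailable      │ss┃                              
s detected.  │on┃                              
ave   Cancel │tr┃                              
─────────────┘re┃                              
ntains thread po┃                              
                ┃                              
                ┃                              
━━━━━━━━━━━━━━━━┛                              
                                               
                ┏━━━━━━━━━━━━━━━━━━━━━━┓       
                ┃ Spreadsheet          ┃       
                ┠──────────────────────┨       
                ┃A1: Test              ┃       
                ┃       A       B      ┃       
                ┃----------------------┃       
                ┃  1 [Test]         0  ┃       
                ┃  2        0       0  ┃       
                ┃  3        0       0  ┃       
                ┃  4        0       0  ┃       
                ┃  5        0       0  ┃       
                ┃  6        0       0  ┃       
                ┃  7        0       0  ┃       


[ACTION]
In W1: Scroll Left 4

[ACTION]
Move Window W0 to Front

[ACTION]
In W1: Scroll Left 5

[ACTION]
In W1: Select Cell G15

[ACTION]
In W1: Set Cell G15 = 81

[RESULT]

─────────────┐qu┃                              
ailable      │ss┃                              
s detected.  │on┃                              
ave   Cancel │tr┃                              
─────────────┘re┃                              
ntains thread po┃                              
                ┃                              
                ┃                              
━━━━━━━━━━━━━━━━┛                              
                                               
                ┏━━━━━━━━━━━━━━━━━━━━━━┓       
                ┃ Spreadsheet          ┃       
                ┠──────────────────────┨       
                ┃G15: 81               ┃       
                ┃       A       B      ┃       
                ┃----------------------┃       
                ┃  1 Test           0  ┃       
                ┃  2        0       0  ┃       
                ┃  3        0       0  ┃       
                ┃  4        0       0  ┃       
                ┃  5        0       0  ┃       
                ┃  6        0       0  ┃       
                ┃  7        0       0  ┃       


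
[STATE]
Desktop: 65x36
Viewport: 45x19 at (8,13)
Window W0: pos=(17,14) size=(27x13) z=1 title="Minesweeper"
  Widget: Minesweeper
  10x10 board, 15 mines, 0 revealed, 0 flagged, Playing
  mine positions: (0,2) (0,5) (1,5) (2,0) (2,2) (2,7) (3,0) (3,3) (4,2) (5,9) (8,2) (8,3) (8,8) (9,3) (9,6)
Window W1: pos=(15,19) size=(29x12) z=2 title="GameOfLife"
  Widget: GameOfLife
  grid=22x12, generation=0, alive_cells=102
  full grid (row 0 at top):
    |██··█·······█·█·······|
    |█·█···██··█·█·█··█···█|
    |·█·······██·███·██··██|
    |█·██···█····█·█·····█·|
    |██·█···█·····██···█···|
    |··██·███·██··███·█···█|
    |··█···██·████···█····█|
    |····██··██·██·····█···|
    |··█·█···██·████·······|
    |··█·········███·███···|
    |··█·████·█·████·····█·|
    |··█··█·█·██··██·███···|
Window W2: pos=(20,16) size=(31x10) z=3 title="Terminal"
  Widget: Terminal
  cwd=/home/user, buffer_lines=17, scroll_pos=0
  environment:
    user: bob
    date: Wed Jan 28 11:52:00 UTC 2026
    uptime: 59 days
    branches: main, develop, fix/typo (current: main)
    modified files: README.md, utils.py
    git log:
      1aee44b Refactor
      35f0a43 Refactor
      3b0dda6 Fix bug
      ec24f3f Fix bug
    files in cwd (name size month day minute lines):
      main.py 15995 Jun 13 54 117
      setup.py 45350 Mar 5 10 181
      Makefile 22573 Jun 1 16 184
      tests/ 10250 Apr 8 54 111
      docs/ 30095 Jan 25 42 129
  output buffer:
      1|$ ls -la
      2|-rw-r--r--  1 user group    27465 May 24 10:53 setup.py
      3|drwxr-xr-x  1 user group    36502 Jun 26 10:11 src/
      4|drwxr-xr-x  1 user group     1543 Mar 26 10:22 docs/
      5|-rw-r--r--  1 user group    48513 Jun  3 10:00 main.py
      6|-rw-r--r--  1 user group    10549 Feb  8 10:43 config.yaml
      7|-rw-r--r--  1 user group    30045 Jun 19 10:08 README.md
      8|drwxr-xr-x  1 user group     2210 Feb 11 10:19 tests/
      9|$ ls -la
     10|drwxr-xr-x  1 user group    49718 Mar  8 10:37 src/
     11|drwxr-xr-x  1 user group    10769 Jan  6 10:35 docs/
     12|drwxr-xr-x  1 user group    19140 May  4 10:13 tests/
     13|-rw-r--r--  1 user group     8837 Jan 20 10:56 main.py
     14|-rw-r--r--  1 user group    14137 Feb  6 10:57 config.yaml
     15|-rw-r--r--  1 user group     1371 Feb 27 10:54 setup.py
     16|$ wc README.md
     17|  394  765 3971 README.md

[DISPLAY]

                                             
         ┏━━━━━━━━━━━━━━━━━━━━━━━━━┓         
         ┃ Minesweeper             ┃         
         ┠──┏━━━━━━━━━━━━━━━━━━━━━━━━━━━━━┓  
         ┃■■┃ Terminal                    ┃  
         ┃■■┠─────────────────────────────┨  
       ┏━━━━┃$ ls -la                     ┃  
       ┃ Gam┃-rw-r--r--  1 user group    2┃  
       ┠────┃drwxr-xr-x  1 user group    3┃  
       ┃Gen:┃drwxr-xr-x  1 user group     ┃  
       ┃·█··┃-rw-r--r--  1 user group    4┃  
       ┃█·██┃-rw-r--r--  1 user group    1┃  
       ┃██·█┗━━━━━━━━━━━━━━━━━━━━━━━━━━━━━┛  
       ┃··██·███·██··███·█···█     ┃         
       ┃··█···██·████···█····█     ┃         
       ┃····██··██·██·····█···     ┃         
       ┃··█·█···██·████·······     ┃         
       ┗━━━━━━━━━━━━━━━━━━━━━━━━━━━┛         
                                             


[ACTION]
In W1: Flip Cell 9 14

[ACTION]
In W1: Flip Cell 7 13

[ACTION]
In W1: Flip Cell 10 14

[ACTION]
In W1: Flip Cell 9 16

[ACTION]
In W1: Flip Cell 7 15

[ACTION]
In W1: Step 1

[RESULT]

                                             
         ┏━━━━━━━━━━━━━━━━━━━━━━━━━┓         
         ┃ Minesweeper             ┃         
         ┠──┏━━━━━━━━━━━━━━━━━━━━━━━━━━━━━┓  
         ┃■■┃ Terminal                    ┃  
         ┃■■┠─────────────────────────────┨  
       ┏━━━━┃$ ls -la                     ┃  
       ┃ Gam┃-rw-r--r--  1 user group    2┃  
       ┠────┃drwxr-xr-x  1 user group    3┃  
       ┃Gen:┃drwxr-xr-x  1 user group     ┃  
       ┃█··█┃-rw-r--r--  1 user group    4┃  
       ┃█··█┃-rw-r--r--  1 user group    1┃  
       ┃█···┗━━━━━━━━━━━━━━━━━━━━━━━━━━━━━┛  
       ┃···███···█·····███····     ┃         
       ┃··█·············██····     ┃         
       ┃····███········█······     ┃         
       ┃····██··██·······██···     ┃         
       ┗━━━━━━━━━━━━━━━━━━━━━━━━━━━┛         
                                             
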